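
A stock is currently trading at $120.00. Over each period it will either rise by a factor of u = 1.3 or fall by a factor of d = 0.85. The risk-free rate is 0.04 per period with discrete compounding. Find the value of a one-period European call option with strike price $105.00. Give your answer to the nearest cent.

$20.71

Risk-neutral probability p = (1 + 0.04 − 0.85)/(1.3 − 0.85) = 0.1900/0.4500 = 0.4222
Terminal stock prices: S_u = 156, S_d = 102
Terminal payoffs (S − K): max(51, 0) = 51, max(-3, 0) = 0
Node 0 (S = 120): V_0 = 1/1.04·[0.4222·51.0000 + 0.5778·0.0000] = 20.7051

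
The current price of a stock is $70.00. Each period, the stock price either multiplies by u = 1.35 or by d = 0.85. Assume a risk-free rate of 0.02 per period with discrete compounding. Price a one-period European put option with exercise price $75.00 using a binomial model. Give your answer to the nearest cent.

$10.03

Risk-neutral probability p = (1 + 0.02 − 0.85)/(1.35 − 0.85) = 0.1700/0.5000 = 0.3400
Terminal stock prices: S_u = 94.5, S_d = 59.5
Terminal payoffs (K − S): max(-19.5, 0) = 0, max(15.5, 0) = 15.5
Node 0 (S = 70): V_0 = 1/1.02·[0.3400·0.0000 + 0.6600·15.5000] = 10.0294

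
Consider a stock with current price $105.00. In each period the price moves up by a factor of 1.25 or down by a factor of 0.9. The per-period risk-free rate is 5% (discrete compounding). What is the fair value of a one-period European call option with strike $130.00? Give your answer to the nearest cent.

Risk-neutral probability p = (1 + 0.05 − 0.9)/(1.25 − 0.9) = 0.1500/0.3500 = 0.4286
Terminal stock prices: S_u = 131.2, S_d = 94.5
Terminal payoffs (S − K): max(1.25, 0) = 1.25, max(-35.5, 0) = 0
Node 0 (S = 105): V_0 = 1/1.05·[0.4286·1.2500 + 0.5714·0.0000] = 0.5102

$0.51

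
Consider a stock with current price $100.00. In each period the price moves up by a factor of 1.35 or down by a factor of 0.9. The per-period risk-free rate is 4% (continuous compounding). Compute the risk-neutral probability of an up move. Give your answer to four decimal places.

p = 0.3129

Risk-neutral probability p = (e^0.04 − 0.9)/(1.35 − 0.9) = 0.1408/0.4500 = 0.3129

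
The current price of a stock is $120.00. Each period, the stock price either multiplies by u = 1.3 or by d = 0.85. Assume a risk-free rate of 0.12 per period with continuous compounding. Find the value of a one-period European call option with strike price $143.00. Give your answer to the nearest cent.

Risk-neutral probability p = (e^0.12 − 0.85)/(1.3 − 0.85) = 0.2775/0.4500 = 0.6167
Terminal stock prices: S_u = 156, S_d = 102
Terminal payoffs (S − K): max(13, 0) = 13, max(-41, 0) = 0
Node 0 (S = 120): V_0 = e^(−0.12)·[0.6167·13.0000 + 0.3833·0.0000] = 7.1101

$7.11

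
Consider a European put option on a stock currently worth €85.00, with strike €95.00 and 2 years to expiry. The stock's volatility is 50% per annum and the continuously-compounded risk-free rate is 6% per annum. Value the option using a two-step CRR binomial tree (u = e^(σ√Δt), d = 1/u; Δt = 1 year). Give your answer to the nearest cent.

€22.29

CRR parameters: u = e^(σ√Δt) = e^(0.5·√1) = 1.6487, d = 1/u = 0.6065
Per-period rate: rΔt = 0.06·1 = 0.06, so R = e^0.06 = 1.0618
Risk-neutral probability p = (e^0.06 − 0.6065)/(1.6487 − 0.6065) = 0.4553/1.0422 = 0.4369
Terminal stock prices: S_uu = 231.1, S_ud = 85, S_dd = 31.27
Terminal payoffs (K − S): max(-136.1, 0) = 0, max(10, 0) = 10, max(63.73, 0) = 63.73
Node u (S = 140.1): V_u = e^(−0.06)·[0.4369·0.0000 + 0.5631·10.0000] = 5.3033
Node d (S = 51.56): V_d = e^(−0.06)·[0.4369·10.0000 + 0.5631·63.7302] = 37.9125
Node 0 (S = 85): V_0 = e^(−0.06)·[0.4369·5.3033 + 0.5631·37.9125] = 22.2882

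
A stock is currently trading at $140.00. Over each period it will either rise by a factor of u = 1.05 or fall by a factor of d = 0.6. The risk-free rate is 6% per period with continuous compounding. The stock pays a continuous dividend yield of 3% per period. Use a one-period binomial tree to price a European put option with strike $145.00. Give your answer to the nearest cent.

Per-period risk-free factor R = e^0.06 = 1.0618; dividend-adjusted growth = e^(0.06−0.03) = 1.0305.
Risk-neutral probability p = (1.0305 − 0.6)/(1.05 − 0.6) = 0.4305/0.4500 = 0.9566
Terminal stock prices: S_u = 147, S_d = 84
Terminal payoffs (K − S): max(-2, 0) = 0, max(61, 0) = 61
Node 0 (S = 140): V_0 = e^(−0.06)·[0.9566·0.0000 + 0.0434·61.0000] = 2.4952

$2.50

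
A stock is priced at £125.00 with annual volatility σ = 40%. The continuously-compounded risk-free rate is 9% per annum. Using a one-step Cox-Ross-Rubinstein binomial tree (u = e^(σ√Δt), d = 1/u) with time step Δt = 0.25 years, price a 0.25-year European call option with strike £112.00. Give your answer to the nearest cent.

£20.15

CRR parameters: u = e^(σ√Δt) = e^(0.4·√0.25) = 1.2214, d = 1/u = 0.8187
Per-period rate: rΔt = 0.09·0.25 = 0.0225, so R = e^0.0225 = 1.0228
Risk-neutral probability p = (e^0.0225 − 0.8187)/(1.2214 − 0.8187) = 0.2040/0.4027 = 0.5067
Terminal stock prices: S_u = 152.7, S_d = 102.3
Terminal payoffs (S − K): max(40.68, 0) = 40.68, max(-9.659, 0) = 0
Node 0 (S = 125): V_0 = e^(−0.0225)·[0.5067·40.6753 + 0.4933·0.0000] = 20.1507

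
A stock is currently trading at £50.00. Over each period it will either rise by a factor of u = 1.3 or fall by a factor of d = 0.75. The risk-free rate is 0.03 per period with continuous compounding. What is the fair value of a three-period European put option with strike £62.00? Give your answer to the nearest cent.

£12.94

Risk-neutral probability p = (e^0.03 − 0.75)/(1.3 − 0.75) = 0.2805/0.5500 = 0.5099
Terminal stock prices: S_uuu = 109.9, S_uud = 63.38, S_udd = 36.56, S_ddd = 21.09
Terminal payoffs (K − S): max(-47.85, 0) = 0, max(-1.375, 0) = 0, max(25.44, 0) = 25.44, max(40.91, 0) = 40.91
Node uu (S = 84.5): V_uu = e^(−0.03)·[0.5099·0.0000 + 0.4901·0.0000] = 0.0000
Node ud (S = 48.75): V_ud = e^(−0.03)·[0.5099·0.0000 + 0.4901·25.4375] = 12.0980
Node dd (S = 28.12): V_dd = e^(−0.03)·[0.5099·25.4375 + 0.4901·40.9062] = 32.0426
Node u (S = 65): V_u = e^(−0.03)·[0.5099·0.0000 + 0.4901·12.0980] = 5.7538
Node d (S = 37.5): V_d = e^(−0.03)·[0.5099·12.0980 + 0.4901·32.0426] = 21.2261
Node 0 (S = 50): V_0 = e^(−0.03)·[0.5099·5.7538 + 0.4901·21.2261] = 12.9424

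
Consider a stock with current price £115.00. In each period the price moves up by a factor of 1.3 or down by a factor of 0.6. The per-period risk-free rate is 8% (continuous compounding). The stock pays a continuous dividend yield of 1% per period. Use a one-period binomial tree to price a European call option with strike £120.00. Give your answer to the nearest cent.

£18.38

Per-period risk-free factor R = e^0.08 = 1.0833; dividend-adjusted growth = e^(0.08−0.01) = 1.0725.
Risk-neutral probability p = (1.0725 − 0.6)/(1.3 − 0.6) = 0.4725/0.7000 = 0.6750
Terminal stock prices: S_u = 149.5, S_d = 69
Terminal payoffs (S − K): max(29.5, 0) = 29.5, max(-51, 0) = 0
Node 0 (S = 115): V_0 = e^(−0.08)·[0.6750·29.5000 + 0.3250·0.0000] = 18.3819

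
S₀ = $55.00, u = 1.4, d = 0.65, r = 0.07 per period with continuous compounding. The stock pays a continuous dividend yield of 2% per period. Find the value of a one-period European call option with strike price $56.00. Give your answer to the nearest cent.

Per-period risk-free factor R = e^0.07 = 1.0725; dividend-adjusted growth = e^(0.07−0.02) = 1.0513.
Risk-neutral probability p = (1.0513 − 0.65)/(1.4 − 0.65) = 0.4013/0.7500 = 0.5350
Terminal stock prices: S_u = 77, S_d = 35.75
Terminal payoffs (S − K): max(21, 0) = 21, max(-20.25, 0) = 0
Node 0 (S = 55): V_0 = e^(−0.07)·[0.5350·21.0000 + 0.4650·0.0000] = 10.4760

$10.48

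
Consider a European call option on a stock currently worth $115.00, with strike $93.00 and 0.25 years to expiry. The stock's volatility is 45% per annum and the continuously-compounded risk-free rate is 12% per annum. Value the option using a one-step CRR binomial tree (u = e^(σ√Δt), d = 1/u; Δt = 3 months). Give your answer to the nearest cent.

CRR parameters: u = e^(σ√Δt) = e^(0.45·√0.25) = 1.2523, d = 1/u = 0.7985
Per-period rate: rΔt = 0.12·0.25 = 0.03, so R = e^0.03 = 1.0305
Risk-neutral probability p = (e^0.03 − 0.7985)/(1.2523 − 0.7985) = 0.2319/0.4538 = 0.5111
Terminal stock prices: S_u = 144, S_d = 91.83
Terminal payoffs (S − K): max(51.02, 0) = 51.02, max(-1.171, 0) = 0
Node 0 (S = 115): V_0 = e^(−0.03)·[0.5111·51.0171 + 0.4889·0.0000] = 25.3040

$25.30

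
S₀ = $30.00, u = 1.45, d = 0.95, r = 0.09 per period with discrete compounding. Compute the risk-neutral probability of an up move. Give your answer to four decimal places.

p = 0.2800

Risk-neutral probability p = (1 + 0.09 − 0.95)/(1.45 − 0.95) = 0.1400/0.5000 = 0.2800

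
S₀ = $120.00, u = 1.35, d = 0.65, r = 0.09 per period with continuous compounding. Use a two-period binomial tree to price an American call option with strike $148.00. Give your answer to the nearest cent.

$23.78

Risk-neutral probability p = (e^0.09 − 0.65)/(1.35 − 0.65) = 0.4442/0.7000 = 0.6345
Terminal stock prices: S_uu = 218.7, S_ud = 105.3, S_dd = 50.7
Terminal payoffs (S − K): max(70.7, 0) = 70.7, max(-42.7, 0) = 0, max(-97.3, 0) = 0
Node u (S = 162): continuation = e^(−0.09)·[0.6345·70.7000 + 0.3655·0.0000] = 41.0004; exercise value = 14.0000 ≤ continuation, so V_u = 41.0004
Node d (S = 78): continuation = e^(−0.09)·[0.6345·0.0000 + 0.3655·0.0000] = 0.0000; exercise value = 0.0000 ≤ continuation, so V_d = 0.0000
Node 0 (S = 120): continuation = e^(−0.09)·[0.6345·41.0004 + 0.3655·0.0000] = 23.7770; exercise value = 0.0000 ≤ continuation, so V_0 = 23.7770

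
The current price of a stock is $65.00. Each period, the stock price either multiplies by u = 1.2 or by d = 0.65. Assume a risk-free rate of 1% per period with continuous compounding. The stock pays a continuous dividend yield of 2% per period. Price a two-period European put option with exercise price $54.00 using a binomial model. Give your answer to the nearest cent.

Per-period risk-free factor R = e^0.01 = 1.0101; dividend-adjusted growth = e^(0.01−0.02) = 0.9900.
Risk-neutral probability p = (0.9900 − 0.65)/(1.2 − 0.65) = 0.3400/0.5500 = 0.6183
Terminal stock prices: S_uu = 93.6, S_ud = 50.7, S_dd = 27.46
Terminal payoffs (K − S): max(-39.6, 0) = 0, max(3.3, 0) = 3.3, max(26.54, 0) = 26.54
Node u (S = 78): V_u = e^(−0.01)·[0.6183·0.0000 + 0.3817·3.3000] = 1.2472
Node d (S = 42.25): V_d = e^(−0.01)·[0.6183·3.3000 + 0.3817·26.5375] = 12.0493
Node 0 (S = 65): V_0 = e^(−0.01)·[0.6183·1.2472 + 0.3817·12.0493] = 5.3172

$5.32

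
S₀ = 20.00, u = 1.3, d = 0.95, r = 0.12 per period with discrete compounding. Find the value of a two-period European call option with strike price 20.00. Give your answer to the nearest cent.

Risk-neutral probability p = (1 + 0.12 − 0.95)/(1.3 − 0.95) = 0.1700/0.3500 = 0.4857
Terminal stock prices: S_uu = 33.8, S_ud = 24.7, S_dd = 18.05
Terminal payoffs (S − K): max(13.8, 0) = 13.8, max(4.7, 0) = 4.7, max(-1.95, 0) = 0
Node u (S = 26): V_u = 1/1.12·[0.4857·13.8000 + 0.5143·4.7000] = 8.1429
Node d (S = 19): V_d = 1/1.12·[0.4857·4.7000 + 0.5143·0.0000] = 2.0383
Node 0 (S = 20): V_0 = 1/1.12·[0.4857·8.1429 + 0.5143·2.0383] = 4.4673

4.47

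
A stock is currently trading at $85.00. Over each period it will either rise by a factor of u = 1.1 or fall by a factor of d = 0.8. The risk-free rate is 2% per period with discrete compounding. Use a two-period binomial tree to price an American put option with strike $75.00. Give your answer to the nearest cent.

$1.87

Risk-neutral probability p = (1 + 0.02 − 0.8)/(1.1 − 0.8) = 0.2200/0.3000 = 0.7333
Terminal stock prices: S_uu = 102.9, S_ud = 74.8, S_dd = 54.4
Terminal payoffs (K − S): max(-27.85, 0) = 0, max(0.2, 0) = 0.2, max(20.6, 0) = 20.6
Node u (S = 93.5): continuation = 1/1.02·[0.7333·0.0000 + 0.2667·0.2000] = 0.0523; exercise value = 0.0000 ≤ continuation, so V_u = 0.0523
Node d (S = 68): continuation = 1/1.02·[0.7333·0.2000 + 0.2667·20.6000] = 5.5294; exercise value = 7.0000 > continuation, so V_d = 7.0000 (exercise)
Node 0 (S = 85): continuation = 1/1.02·[0.7333·0.0523 + 0.2667·7.0000] = 1.8677; exercise value = 0.0000 ≤ continuation, so V_0 = 1.8677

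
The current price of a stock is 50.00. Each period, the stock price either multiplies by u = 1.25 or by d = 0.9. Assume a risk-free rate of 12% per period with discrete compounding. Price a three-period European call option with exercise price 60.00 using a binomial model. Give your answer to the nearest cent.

9.89

Risk-neutral probability p = (1 + 0.12 − 0.9)/(1.25 − 0.9) = 0.2200/0.3500 = 0.6286
Terminal stock prices: S_uuu = 97.66, S_uud = 70.31, S_udd = 50.62, S_ddd = 36.45
Terminal payoffs (S − K): max(37.66, 0) = 37.66, max(10.31, 0) = 10.31, max(-9.375, 0) = 0, max(-23.55, 0) = 0
Node uu (S = 78.12): V_uu = 1/1.12·[0.6286·37.6562 + 0.3714·10.3125] = 24.5536
Node ud (S = 56.25): V_ud = 1/1.12·[0.6286·10.3125 + 0.3714·0.0000] = 5.7876
Node dd (S = 40.5): V_dd = 1/1.12·[0.6286·0.0000 + 0.3714·0.0000] = 0.0000
Node u (S = 62.5): V_u = 1/1.12·[0.6286·24.5536 + 0.3714·5.7876] = 15.6994
Node d (S = 45): V_d = 1/1.12·[0.6286·5.7876 + 0.3714·0.0000] = 3.2482
Node 0 (S = 50): V_0 = 1/1.12·[0.6286·15.6994 + 0.3714·3.2482] = 9.8881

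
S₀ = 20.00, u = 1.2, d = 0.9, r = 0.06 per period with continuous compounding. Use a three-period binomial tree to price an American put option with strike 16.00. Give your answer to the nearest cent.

0.12

Risk-neutral probability p = (e^0.06 − 0.9)/(1.2 − 0.9) = 0.1618/0.3000 = 0.5395
Terminal stock prices: S_uuu = 34.56, S_uud = 25.92, S_udd = 19.44, S_ddd = 14.58
Terminal payoffs (K − S): max(-18.56, 0) = 0, max(-9.92, 0) = 0, max(-3.44, 0) = 0, max(1.42, 0) = 1.42
Node uu (S = 28.8): continuation = e^(−0.06)·[0.5395·0.0000 + 0.4605·0.0000] = 0.0000; exercise value = 0.0000 ≤ continuation, so V_uu = 0.0000
Node ud (S = 21.6): continuation = e^(−0.06)·[0.5395·0.0000 + 0.4605·0.0000] = 0.0000; exercise value = 0.0000 ≤ continuation, so V_ud = 0.0000
Node dd (S = 16.2): continuation = e^(−0.06)·[0.5395·0.0000 + 0.4605·1.4200] = 0.6159; exercise value = 0.0000 ≤ continuation, so V_dd = 0.6159
Node u (S = 24): continuation = e^(−0.06)·[0.5395·0.0000 + 0.4605·0.0000] = 0.0000; exercise value = 0.0000 ≤ continuation, so V_u = 0.0000
Node d (S = 18): continuation = e^(−0.06)·[0.5395·0.0000 + 0.4605·0.6159] = 0.2671; exercise value = 0.0000 ≤ continuation, so V_d = 0.2671
Node 0 (S = 20): continuation = e^(−0.06)·[0.5395·0.0000 + 0.4605·0.2671] = 0.1159; exercise value = 0.0000 ≤ continuation, so V_0 = 0.1159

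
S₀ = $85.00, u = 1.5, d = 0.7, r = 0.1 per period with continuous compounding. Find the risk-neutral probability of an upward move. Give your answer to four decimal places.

Risk-neutral probability p = (e^0.1 − 0.7)/(1.5 − 0.7) = 0.4052/0.8000 = 0.5065

p = 0.5065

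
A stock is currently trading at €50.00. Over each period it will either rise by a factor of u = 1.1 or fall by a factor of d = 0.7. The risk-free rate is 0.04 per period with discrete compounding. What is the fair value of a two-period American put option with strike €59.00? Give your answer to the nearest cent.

Risk-neutral probability p = (1 + 0.04 − 0.7)/(1.1 − 0.7) = 0.3400/0.4000 = 0.8500
Terminal stock prices: S_uu = 60.5, S_ud = 38.5, S_dd = 24.5
Terminal payoffs (K − S): max(-1.5, 0) = 0, max(20.5, 0) = 20.5, max(34.5, 0) = 34.5
Node u (S = 55): continuation = 1/1.04·[0.8500·0.0000 + 0.1500·20.5000] = 2.9567; exercise value = 4.0000 > continuation, so V_u = 4.0000 (exercise)
Node d (S = 35): continuation = 1/1.04·[0.8500·20.5000 + 0.1500·34.5000] = 21.7308; exercise value = 24.0000 > continuation, so V_d = 24.0000 (exercise)
Node 0 (S = 50): continuation = 1/1.04·[0.8500·4.0000 + 0.1500·24.0000] = 6.7308; exercise value = 9.0000 > continuation, so V_0 = 9.0000 (exercise)

€9.00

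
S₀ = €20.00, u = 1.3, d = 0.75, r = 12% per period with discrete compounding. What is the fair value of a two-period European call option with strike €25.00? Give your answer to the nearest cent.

€3.17

Risk-neutral probability p = (1 + 0.12 − 0.75)/(1.3 − 0.75) = 0.3700/0.5500 = 0.6727
Terminal stock prices: S_uu = 33.8, S_ud = 19.5, S_dd = 11.25
Terminal payoffs (S − K): max(8.8, 0) = 8.8, max(-5.5, 0) = 0, max(-13.75, 0) = 0
Node u (S = 26): V_u = 1/1.12·[0.6727·8.8000 + 0.3273·0.0000] = 5.2857
Node d (S = 15): V_d = 1/1.12·[0.6727·0.0000 + 0.3273·0.0000] = 0.0000
Node 0 (S = 20): V_0 = 1/1.12·[0.6727·5.2857 + 0.3273·0.0000] = 3.1749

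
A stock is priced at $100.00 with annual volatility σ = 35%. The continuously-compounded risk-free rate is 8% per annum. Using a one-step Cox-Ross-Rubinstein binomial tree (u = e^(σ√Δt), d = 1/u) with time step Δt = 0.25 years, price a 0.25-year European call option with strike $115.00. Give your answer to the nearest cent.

CRR parameters: u = e^(σ√Δt) = e^(0.35·√0.25) = 1.1912, d = 1/u = 0.8395
Per-period rate: rΔt = 0.08·0.25 = 0.02, so R = e^0.02 = 1.0202
Risk-neutral probability p = (e^0.02 − 0.8395)/(1.1912 − 0.8395) = 0.1807/0.3518 = 0.5138
Terminal stock prices: S_u = 119.1, S_d = 83.95
Terminal payoffs (S − K): max(4.125, 0) = 4.125, max(-31.05, 0) = 0
Node 0 (S = 100): V_0 = e^(−0.02)·[0.5138·4.1246 + 0.4862·0.0000] = 2.0772

$2.08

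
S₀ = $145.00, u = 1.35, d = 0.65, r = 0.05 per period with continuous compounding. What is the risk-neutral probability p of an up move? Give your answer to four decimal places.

Risk-neutral probability p = (e^0.05 − 0.65)/(1.35 − 0.65) = 0.4013/0.7000 = 0.5732

p = 0.5732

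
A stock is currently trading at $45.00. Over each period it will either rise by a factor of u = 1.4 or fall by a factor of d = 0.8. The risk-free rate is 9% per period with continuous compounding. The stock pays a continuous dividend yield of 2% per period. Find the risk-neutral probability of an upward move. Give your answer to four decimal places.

Per-period risk-free factor R = e^0.09 = 1.0942; dividend-adjusted growth = e^(0.09−0.02) = 1.0725.
Risk-neutral probability p = (1.0725 − 0.8)/(1.4 − 0.8) = 0.2725/0.6000 = 0.4542

p = 0.4542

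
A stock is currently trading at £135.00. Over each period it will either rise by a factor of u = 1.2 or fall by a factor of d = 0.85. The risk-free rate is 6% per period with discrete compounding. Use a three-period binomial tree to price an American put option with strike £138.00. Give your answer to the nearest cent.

Risk-neutral probability p = (1 + 0.06 − 0.85)/(1.2 − 0.85) = 0.2100/0.3500 = 0.6000
Terminal stock prices: S_uuu = 233.3, S_uud = 165.2, S_udd = 117, S_ddd = 82.91
Terminal payoffs (K − S): max(-95.28, 0) = 0, max(-27.24, 0) = 0, max(20.96, 0) = 20.96, max(55.09, 0) = 55.09
Node uu (S = 194.4): continuation = 1/1.06·[0.6000·0.0000 + 0.4000·0.0000] = 0.0000; exercise value = 0.0000 ≤ continuation, so V_uu = 0.0000
Node ud (S = 137.7): continuation = 1/1.06·[0.6000·0.0000 + 0.4000·20.9550] = 7.9075; exercise value = 0.3000 ≤ continuation, so V_ud = 7.9075
Node dd (S = 97.54): continuation = 1/1.06·[0.6000·20.9550 + 0.4000·55.0931] = 32.6512; exercise value = 40.4625 > continuation, so V_dd = 40.4625 (exercise)
Node u (S = 162): continuation = 1/1.06·[0.6000·0.0000 + 0.4000·7.9075] = 2.9840; exercise value = 0.0000 ≤ continuation, so V_u = 2.9840
Node d (S = 114.8): continuation = 1/1.06·[0.6000·7.9075 + 0.4000·40.4625] = 19.7448; exercise value = 23.2500 > continuation, so V_d = 23.2500 (exercise)
Node 0 (S = 135): continuation = 1/1.06·[0.6000·2.9840 + 0.4000·23.2500] = 10.4626; exercise value = 3.0000 ≤ continuation, so V_0 = 10.4626

£10.46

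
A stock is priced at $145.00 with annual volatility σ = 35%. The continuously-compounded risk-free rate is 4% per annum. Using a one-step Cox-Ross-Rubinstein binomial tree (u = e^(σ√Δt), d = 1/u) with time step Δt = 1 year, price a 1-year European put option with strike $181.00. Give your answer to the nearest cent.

CRR parameters: u = e^(σ√Δt) = e^(0.35·√1) = 1.4191, d = 1/u = 0.7047
Per-period rate: rΔt = 0.04·1 = 0.04, so R = e^0.04 = 1.0408
Risk-neutral probability p = (e^0.04 − 0.7047)/(1.4191 − 0.7047) = 0.3361/0.7144 = 0.4705
Terminal stock prices: S_u = 205.8, S_d = 102.2
Terminal payoffs (K − S): max(-24.76, 0) = 0, max(78.82, 0) = 78.82
Node 0 (S = 145): V_0 = e^(−0.04)·[0.4705·0.0000 + 0.5295·78.8202] = 40.0981

$40.10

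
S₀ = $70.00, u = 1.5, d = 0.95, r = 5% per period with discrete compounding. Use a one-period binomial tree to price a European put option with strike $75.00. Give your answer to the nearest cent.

Risk-neutral probability p = (1 + 0.05 − 0.95)/(1.5 − 0.95) = 0.1000/0.5500 = 0.1818
Terminal stock prices: S_u = 105, S_d = 66.5
Terminal payoffs (K − S): max(-30, 0) = 0, max(8.5, 0) = 8.5
Node 0 (S = 70): V_0 = 1/1.05·[0.1818·0.0000 + 0.8182·8.5000] = 6.6234

$6.62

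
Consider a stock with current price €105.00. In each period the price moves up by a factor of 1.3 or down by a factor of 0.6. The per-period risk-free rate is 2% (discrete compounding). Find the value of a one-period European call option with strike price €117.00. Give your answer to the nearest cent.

€11.47

Risk-neutral probability p = (1 + 0.02 − 0.6)/(1.3 − 0.6) = 0.4200/0.7000 = 0.6000
Terminal stock prices: S_u = 136.5, S_d = 63
Terminal payoffs (S − K): max(19.5, 0) = 19.5, max(-54, 0) = 0
Node 0 (S = 105): V_0 = 1/1.02·[0.6000·19.5000 + 0.4000·0.0000] = 11.4706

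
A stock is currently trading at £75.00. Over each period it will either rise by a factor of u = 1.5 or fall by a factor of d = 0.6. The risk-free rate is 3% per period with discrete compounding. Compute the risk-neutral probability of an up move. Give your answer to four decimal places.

Risk-neutral probability p = (1 + 0.03 − 0.6)/(1.5 − 0.6) = 0.4300/0.9000 = 0.4778

p = 0.4778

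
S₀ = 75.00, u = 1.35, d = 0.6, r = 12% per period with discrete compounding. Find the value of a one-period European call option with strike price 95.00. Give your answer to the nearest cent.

3.87

Risk-neutral probability p = (1 + 0.12 − 0.6)/(1.35 − 0.6) = 0.5200/0.7500 = 0.6933
Terminal stock prices: S_u = 101.2, S_d = 45
Terminal payoffs (S − K): max(6.25, 0) = 6.25, max(-50, 0) = 0
Node 0 (S = 75): V_0 = 1/1.12·[0.6933·6.2500 + 0.3067·0.0000] = 3.8690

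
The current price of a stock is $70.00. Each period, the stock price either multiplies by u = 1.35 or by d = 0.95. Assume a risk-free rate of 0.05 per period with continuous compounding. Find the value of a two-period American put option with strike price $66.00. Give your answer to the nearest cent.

$1.43

Risk-neutral probability p = (e^0.05 − 0.95)/(1.35 − 0.95) = 0.1013/0.4000 = 0.2532
Terminal stock prices: S_uu = 127.6, S_ud = 89.77, S_dd = 63.17
Terminal payoffs (K − S): max(-61.58, 0) = 0, max(-23.77, 0) = 0, max(2.825, 0) = 2.825
Node u (S = 94.5): continuation = e^(−0.05)·[0.2532·0.0000 + 0.7468·0.0000] = 0.0000; exercise value = 0.0000 ≤ continuation, so V_u = 0.0000
Node d (S = 66.5): continuation = e^(−0.05)·[0.2532·0.0000 + 0.7468·2.8250] = 2.0069; exercise value = 0.0000 ≤ continuation, so V_d = 2.0069
Node 0 (S = 70): continuation = e^(−0.05)·[0.2532·0.0000 + 0.7468·2.0069] = 1.4257; exercise value = 0.0000 ≤ continuation, so V_0 = 1.4257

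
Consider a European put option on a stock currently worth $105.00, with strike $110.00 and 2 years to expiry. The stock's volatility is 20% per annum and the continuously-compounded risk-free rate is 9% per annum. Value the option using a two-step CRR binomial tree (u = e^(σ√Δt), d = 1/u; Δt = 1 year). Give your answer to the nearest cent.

CRR parameters: u = e^(σ√Δt) = e^(0.2·√1) = 1.2214, d = 1/u = 0.8187
Per-period rate: rΔt = 0.09·1 = 0.09, so R = e^0.09 = 1.0942
Risk-neutral probability p = (e^0.09 − 0.8187)/(1.2214 − 0.8187) = 0.2754/0.4027 = 0.6840
Terminal stock prices: S_uu = 156.6, S_ud = 105, S_dd = 70.38
Terminal payoffs (K − S): max(-46.64, 0) = 0, max(5, 0) = 5, max(39.62, 0) = 39.62
Node u (S = 128.2): V_u = e^(−0.09)·[0.6840·0.0000 + 0.3160·5.0000] = 1.4438
Node d (S = 85.97): V_d = e^(−0.09)·[0.6840·5.0000 + 0.3160·39.6164] = 14.5657
Node 0 (S = 105): V_0 = e^(−0.09)·[0.6840·1.4438 + 0.3160·14.5657] = 5.1087

$5.11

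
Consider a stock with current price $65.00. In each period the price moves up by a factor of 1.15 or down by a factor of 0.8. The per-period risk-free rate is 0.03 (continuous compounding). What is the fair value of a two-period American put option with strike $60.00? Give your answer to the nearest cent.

$2.69

Risk-neutral probability p = (e^0.03 − 0.8)/(1.15 − 0.8) = 0.2305/0.3500 = 0.6584
Terminal stock prices: S_uu = 85.96, S_ud = 59.8, S_dd = 41.6
Terminal payoffs (K − S): max(-25.96, 0) = 0, max(0.2, 0) = 0.2, max(18.4, 0) = 18.4
Node u (S = 74.75): continuation = e^(−0.03)·[0.6584·0.0000 + 0.3416·0.2000] = 0.0663; exercise value = 0.0000 ≤ continuation, so V_u = 0.0663
Node d (S = 52): continuation = e^(−0.03)·[0.6584·0.2000 + 0.3416·18.4000] = 6.2267; exercise value = 8.0000 > continuation, so V_d = 8.0000 (exercise)
Node 0 (S = 65): continuation = e^(−0.03)·[0.6584·0.0663 + 0.3416·8.0000] = 2.6941; exercise value = 0.0000 ≤ continuation, so V_0 = 2.6941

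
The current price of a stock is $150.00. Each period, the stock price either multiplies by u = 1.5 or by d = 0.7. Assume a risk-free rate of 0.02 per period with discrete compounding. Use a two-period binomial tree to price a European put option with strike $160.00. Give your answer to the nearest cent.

Risk-neutral probability p = (1 + 0.02 − 0.7)/(1.5 − 0.7) = 0.3200/0.8000 = 0.4000
Terminal stock prices: S_uu = 337.5, S_ud = 157.5, S_dd = 73.5
Terminal payoffs (K − S): max(-177.5, 0) = 0, max(2.5, 0) = 2.5, max(86.5, 0) = 86.5
Node u (S = 225): V_u = 1/1.02·[0.4000·0.0000 + 0.6000·2.5000] = 1.4706
Node d (S = 105): V_d = 1/1.02·[0.4000·2.5000 + 0.6000·86.5000] = 51.8627
Node 0 (S = 150): V_0 = 1/1.02·[0.4000·1.4706 + 0.6000·51.8627] = 31.0842

$31.08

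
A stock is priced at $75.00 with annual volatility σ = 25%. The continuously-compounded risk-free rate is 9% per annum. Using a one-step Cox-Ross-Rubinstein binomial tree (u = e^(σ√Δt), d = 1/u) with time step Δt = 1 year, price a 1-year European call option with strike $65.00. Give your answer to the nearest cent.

CRR parameters: u = e^(σ√Δt) = e^(0.25·√1) = 1.2840, d = 1/u = 0.7788
Per-period rate: rΔt = 0.09·1 = 0.09, so R = e^0.09 = 1.0942
Risk-neutral probability p = (e^0.09 − 0.7788)/(1.2840 − 0.7788) = 0.3154/0.5052 = 0.6242
Terminal stock prices: S_u = 96.3, S_d = 58.41
Terminal payoffs (S − K): max(31.3, 0) = 31.3, max(-6.59, 0) = 0
Node 0 (S = 75): V_0 = e^(−0.09)·[0.6242·31.3019 + 0.3758·0.0000] = 17.8577

$17.86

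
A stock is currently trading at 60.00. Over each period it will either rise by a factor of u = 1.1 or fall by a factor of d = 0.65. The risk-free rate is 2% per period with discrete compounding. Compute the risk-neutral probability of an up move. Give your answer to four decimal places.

p = 0.8222

Risk-neutral probability p = (1 + 0.02 − 0.65)/(1.1 − 0.65) = 0.3700/0.4500 = 0.8222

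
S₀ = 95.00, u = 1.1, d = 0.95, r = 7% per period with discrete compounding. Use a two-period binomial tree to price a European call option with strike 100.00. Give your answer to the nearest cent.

8.36

Risk-neutral probability p = (1 + 0.07 − 0.95)/(1.1 − 0.95) = 0.1200/0.1500 = 0.8000
Terminal stock prices: S_uu = 115, S_ud = 99.28, S_dd = 85.74
Terminal payoffs (S − K): max(14.95, 0) = 14.95, max(-0.725, 0) = 0, max(-14.26, 0) = 0
Node u (S = 104.5): V_u = 1/1.07·[0.8000·14.9500 + 0.2000·0.0000] = 11.1776
Node d (S = 90.25): V_d = 1/1.07·[0.8000·0.0000 + 0.2000·0.0000] = 0.0000
Node 0 (S = 95): V_0 = 1/1.07·[0.8000·11.1776 + 0.2000·0.0000] = 8.3571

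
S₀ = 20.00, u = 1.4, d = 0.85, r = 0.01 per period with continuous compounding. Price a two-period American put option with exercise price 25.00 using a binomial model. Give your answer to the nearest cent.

5.86

Risk-neutral probability p = (e^0.01 − 0.85)/(1.4 − 0.85) = 0.1601/0.5500 = 0.2910
Terminal stock prices: S_uu = 39.2, S_ud = 23.8, S_dd = 14.45
Terminal payoffs (K − S): max(-14.2, 0) = 0, max(1.2, 0) = 1.2, max(10.55, 0) = 10.55
Node u (S = 28): continuation = e^(−0.01)·[0.2910·0.0000 + 0.7090·1.2000] = 0.8423; exercise value = 0.0000 ≤ continuation, so V_u = 0.8423
Node d (S = 17): continuation = e^(−0.01)·[0.2910·1.2000 + 0.7090·10.5500] = 7.7512; exercise value = 8.0000 > continuation, so V_d = 8.0000 (exercise)
Node 0 (S = 20): continuation = e^(−0.01)·[0.2910·0.8423 + 0.7090·8.0000] = 5.8582; exercise value = 5.0000 ≤ continuation, so V_0 = 5.8582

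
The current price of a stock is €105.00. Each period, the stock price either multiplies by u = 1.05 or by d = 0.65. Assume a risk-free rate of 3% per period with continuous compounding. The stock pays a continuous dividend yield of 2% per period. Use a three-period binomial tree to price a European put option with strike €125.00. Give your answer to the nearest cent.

Per-period risk-free factor R = e^0.03 = 1.0305; dividend-adjusted growth = e^(0.03−0.02) = 1.0101.
Risk-neutral probability p = (1.0101 − 0.65)/(1.05 − 0.65) = 0.3601/0.4000 = 0.9001
Terminal stock prices: S_uuu = 121.6, S_uud = 75.25, S_udd = 46.58, S_ddd = 28.84
Terminal payoffs (K − S): max(3.449, 0) = 3.449, max(49.75, 0) = 49.75, max(78.42, 0) = 78.42, max(96.16, 0) = 96.16
Node uu (S = 115.8): V_uu = e^(−0.03)·[0.9001·3.4494 + 0.0999·49.7544] = 7.8354
Node ud (S = 71.66): V_ud = e^(−0.03)·[0.9001·49.7544 + 0.0999·78.4194] = 51.0622
Node dd (S = 44.36): V_dd = e^(−0.03)·[0.9001·78.4194 + 0.0999·96.1644] = 77.8216
Node u (S = 110.2): V_u = e^(−0.03)·[0.9001·7.8354 + 0.0999·51.0622] = 11.7935
Node d (S = 68.25): V_d = e^(−0.03)·[0.9001·51.0622 + 0.0999·77.8216] = 52.1467
Node 0 (S = 105): V_0 = e^(−0.03)·[0.9001·11.7935 + 0.0999·52.1467] = 15.3561

€15.36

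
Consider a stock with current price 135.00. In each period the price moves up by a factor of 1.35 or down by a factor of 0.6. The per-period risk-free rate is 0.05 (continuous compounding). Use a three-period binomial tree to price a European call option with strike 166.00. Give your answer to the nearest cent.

Risk-neutral probability p = (e^0.05 − 0.6)/(1.35 − 0.6) = 0.4513/0.7500 = 0.6017
Terminal stock prices: S_uuu = 332.2, S_uud = 147.6, S_udd = 65.61, S_ddd = 29.16
Terminal payoffs (S − K): max(166.2, 0) = 166.2, max(-18.38, 0) = 0, max(-100.4, 0) = 0, max(-136.8, 0) = 0
Node uu (S = 246): V_uu = e^(−0.05)·[0.6017·166.1506 + 0.3983·0.0000] = 95.0963
Node ud (S = 109.3): V_ud = e^(−0.05)·[0.6017·0.0000 + 0.3983·0.0000] = 0.0000
Node dd (S = 48.6): V_dd = e^(−0.05)·[0.6017·0.0000 + 0.3983·0.0000] = 0.0000
Node u (S = 182.2): V_u = e^(−0.05)·[0.6017·95.0963 + 0.3983·0.0000] = 54.4283
Node d (S = 81): V_d = e^(−0.05)·[0.6017·0.0000 + 0.3983·0.0000] = 0.0000
Node 0 (S = 135): V_0 = e^(−0.05)·[0.6017·54.4283 + 0.3983·0.0000] = 31.1520

31.15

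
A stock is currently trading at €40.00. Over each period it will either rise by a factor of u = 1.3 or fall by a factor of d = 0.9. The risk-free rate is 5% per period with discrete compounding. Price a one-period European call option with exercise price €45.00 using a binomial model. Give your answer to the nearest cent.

€2.50

Risk-neutral probability p = (1 + 0.05 − 0.9)/(1.3 − 0.9) = 0.1500/0.4000 = 0.3750
Terminal stock prices: S_u = 52, S_d = 36
Terminal payoffs (S − K): max(7, 0) = 7, max(-9, 0) = 0
Node 0 (S = 40): V_0 = 1/1.05·[0.3750·7.0000 + 0.6250·0.0000] = 2.5000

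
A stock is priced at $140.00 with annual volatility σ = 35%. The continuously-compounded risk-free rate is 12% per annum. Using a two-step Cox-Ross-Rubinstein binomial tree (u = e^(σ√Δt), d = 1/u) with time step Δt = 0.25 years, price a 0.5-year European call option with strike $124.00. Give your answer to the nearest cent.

CRR parameters: u = e^(σ√Δt) = e^(0.35·√0.25) = 1.1912, d = 1/u = 0.8395
Per-period rate: rΔt = 0.12·0.25 = 0.03, so R = e^0.03 = 1.0305
Risk-neutral probability p = (e^0.03 − 0.8395)/(1.1912 − 0.8395) = 0.1910/0.3518 = 0.5429
Terminal stock prices: S_uu = 198.7, S_ud = 140, S_dd = 98.66
Terminal payoffs (S − K): max(74.67, 0) = 74.67, max(16, 0) = 16, max(-25.34, 0) = 0
Node u (S = 166.8): V_u = e^(−0.03)·[0.5429·74.6695 + 0.4571·16.0000] = 46.4392
Node d (S = 117.5): V_d = e^(−0.03)·[0.5429·16.0000 + 0.4571·0.0000] = 8.4302
Node 0 (S = 140): V_0 = e^(−0.03)·[0.5429·46.4392 + 0.4571·8.4302] = 28.2074

$28.21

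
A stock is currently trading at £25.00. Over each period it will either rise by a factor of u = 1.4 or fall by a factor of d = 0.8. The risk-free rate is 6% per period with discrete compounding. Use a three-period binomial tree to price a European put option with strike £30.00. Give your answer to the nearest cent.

£5.29

Risk-neutral probability p = (1 + 0.06 − 0.8)/(1.4 − 0.8) = 0.2600/0.6000 = 0.4333
Terminal stock prices: S_uuu = 68.6, S_uud = 39.2, S_udd = 22.4, S_ddd = 12.8
Terminal payoffs (K − S): max(-38.6, 0) = 0, max(-9.2, 0) = 0, max(7.6, 0) = 7.6, max(17.2, 0) = 17.2
Node uu (S = 49): V_uu = 1/1.06·[0.4333·0.0000 + 0.5667·0.0000] = 0.0000
Node ud (S = 28): V_ud = 1/1.06·[0.4333·0.0000 + 0.5667·7.6000] = 4.0629
Node dd (S = 16): V_dd = 1/1.06·[0.4333·7.6000 + 0.5667·17.2000] = 12.3019
Node u (S = 35): V_u = 1/1.06·[0.4333·0.0000 + 0.5667·4.0629] = 2.1720
Node d (S = 20): V_d = 1/1.06·[0.4333·4.0629 + 0.5667·12.3019] = 8.2374
Node 0 (S = 25): V_0 = 1/1.06·[0.4333·2.1720 + 0.5667·8.2374] = 5.2916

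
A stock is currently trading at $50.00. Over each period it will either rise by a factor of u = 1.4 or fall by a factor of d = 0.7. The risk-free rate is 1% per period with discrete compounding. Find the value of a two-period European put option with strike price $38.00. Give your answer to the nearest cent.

Risk-neutral probability p = (1 + 0.01 − 0.7)/(1.4 − 0.7) = 0.3100/0.7000 = 0.4429
Terminal stock prices: S_uu = 98, S_ud = 49, S_dd = 24.5
Terminal payoffs (K − S): max(-60, 0) = 0, max(-11, 0) = 0, max(13.5, 0) = 13.5
Node u (S = 70): V_u = 1/1.01·[0.4429·0.0000 + 0.5571·0.0000] = 0.0000
Node d (S = 35): V_d = 1/1.01·[0.4429·0.0000 + 0.5571·13.5000] = 7.4470
Node 0 (S = 50): V_0 = 1/1.01·[0.4429·0.0000 + 0.5571·7.4470] = 4.1079

$4.11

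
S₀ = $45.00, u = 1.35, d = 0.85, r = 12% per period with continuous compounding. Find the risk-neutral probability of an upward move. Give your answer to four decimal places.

Risk-neutral probability p = (e^0.12 − 0.85)/(1.35 − 0.85) = 0.2775/0.5000 = 0.5550

p = 0.5550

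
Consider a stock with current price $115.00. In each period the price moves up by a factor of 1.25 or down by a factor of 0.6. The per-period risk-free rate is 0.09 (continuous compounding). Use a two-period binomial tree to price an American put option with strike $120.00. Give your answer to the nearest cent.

Risk-neutral probability p = (e^0.09 − 0.6)/(1.25 − 0.6) = 0.4942/0.6500 = 0.7603
Terminal stock prices: S_uu = 179.7, S_ud = 86.25, S_dd = 41.4
Terminal payoffs (K − S): max(-59.69, 0) = 0, max(33.75, 0) = 33.75, max(78.6, 0) = 78.6
Node u (S = 143.8): continuation = e^(−0.09)·[0.7603·0.0000 + 0.2397·33.7500] = 7.3946; exercise value = 0.0000 ≤ continuation, so V_u = 7.3946
Node d (S = 69): continuation = e^(−0.09)·[0.7603·33.7500 + 0.2397·78.6000] = 40.6717; exercise value = 51.0000 > continuation, so V_d = 51.0000 (exercise)
Node 0 (S = 115): continuation = e^(−0.09)·[0.7603·7.3946 + 0.2397·51.0000] = 16.3120; exercise value = 5.0000 ≤ continuation, so V_0 = 16.3120

$16.31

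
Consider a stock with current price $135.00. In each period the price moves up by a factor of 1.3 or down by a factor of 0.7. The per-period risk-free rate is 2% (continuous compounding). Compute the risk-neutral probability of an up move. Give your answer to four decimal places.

p = 0.5337

Risk-neutral probability p = (e^0.02 − 0.7)/(1.3 − 0.7) = 0.3202/0.6000 = 0.5337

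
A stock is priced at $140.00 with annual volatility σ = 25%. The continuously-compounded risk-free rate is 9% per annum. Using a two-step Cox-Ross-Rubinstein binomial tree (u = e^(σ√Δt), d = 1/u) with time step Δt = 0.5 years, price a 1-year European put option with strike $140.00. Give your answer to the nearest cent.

$6.55

CRR parameters: u = e^(σ√Δt) = e^(0.25·√0.5) = 1.1934, d = 1/u = 0.8380
Per-period rate: rΔt = 0.09·0.5 = 0.045, so R = e^0.045 = 1.0460
Risk-neutral probability p = (e^0.045 − 0.8380)/(1.1934 − 0.8380) = 0.2081/0.3554 = 0.5854
Terminal stock prices: S_uu = 199.4, S_ud = 140, S_dd = 98.31
Terminal payoffs (K − S): max(-59.38, 0) = 0, max(0, 0) = 0, max(41.69, 0) = 41.69
Node u (S = 167.1): V_u = e^(−0.045)·[0.5854·0.0000 + 0.4146·0.0000] = 0.0000
Node d (S = 117.3): V_d = e^(−0.045)·[0.5854·0.0000 + 0.4146·41.6936] = 16.5243
Node 0 (S = 140): V_0 = e^(−0.045)·[0.5854·0.0000 + 0.4146·16.5243] = 6.5490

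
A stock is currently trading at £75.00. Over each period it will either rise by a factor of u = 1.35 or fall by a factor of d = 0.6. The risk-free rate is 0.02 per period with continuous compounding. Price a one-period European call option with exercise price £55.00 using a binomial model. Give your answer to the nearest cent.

£25.40

Risk-neutral probability p = (e^0.02 − 0.6)/(1.35 − 0.6) = 0.4202/0.7500 = 0.5603
Terminal stock prices: S_u = 101.2, S_d = 45
Terminal payoffs (S − K): max(46.25, 0) = 46.25, max(-10, 0) = 0
Node 0 (S = 75): V_0 = e^(−0.02)·[0.5603·46.2500 + 0.4397·0.0000] = 25.3993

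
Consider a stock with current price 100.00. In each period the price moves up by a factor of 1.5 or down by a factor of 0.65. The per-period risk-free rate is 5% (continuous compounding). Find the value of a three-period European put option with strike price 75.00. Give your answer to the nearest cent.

Risk-neutral probability p = (e^0.05 − 0.65)/(1.5 − 0.65) = 0.4013/0.8500 = 0.4721
Terminal stock prices: S_uuu = 337.5, S_uud = 146.2, S_udd = 63.38, S_ddd = 27.46
Terminal payoffs (K − S): max(-262.5, 0) = 0, max(-71.25, 0) = 0, max(11.62, 0) = 11.62, max(47.54, 0) = 47.54
Node uu (S = 225): V_uu = e^(−0.05)·[0.4721·0.0000 + 0.5279·0.0000] = 0.0000
Node ud (S = 97.5): V_ud = e^(−0.05)·[0.4721·0.0000 + 0.5279·11.6250] = 5.8377
Node dd (S = 42.25): V_dd = e^(−0.05)·[0.4721·11.6250 + 0.5279·47.5375] = 29.0922
Node u (S = 150): V_u = e^(−0.05)·[0.4721·0.0000 + 0.5279·5.8377] = 2.9315
Node d (S = 65): V_d = e^(−0.05)·[0.4721·5.8377 + 0.5279·29.0922] = 17.2307
Node 0 (S = 100): V_0 = e^(−0.05)·[0.4721·2.9315 + 0.5279·17.2307] = 9.9692

9.97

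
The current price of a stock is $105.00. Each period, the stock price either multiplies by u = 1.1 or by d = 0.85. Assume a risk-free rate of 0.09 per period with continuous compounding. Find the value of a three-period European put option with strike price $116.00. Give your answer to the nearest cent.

$0.45

Risk-neutral probability p = (e^0.09 − 0.85)/(1.1 − 0.85) = 0.2442/0.2500 = 0.9767
Terminal stock prices: S_uuu = 139.8, S_uud = 108, S_udd = 83.45, S_ddd = 64.48
Terminal payoffs (K − S): max(-23.76, 0) = 0, max(8.007, 0) = 8.007, max(32.55, 0) = 32.55, max(51.52, 0) = 51.52
Node uu (S = 127.1): V_uu = e^(−0.09)·[0.9767·0.0000 + 0.0233·8.0075] = 0.1705
Node ud (S = 98.18): V_ud = e^(−0.09)·[0.9767·8.0075 + 0.0233·32.5512] = 7.8410
Node dd (S = 75.86): V_dd = e^(−0.09)·[0.9767·32.5512 + 0.0233·51.5169] = 30.1535
Node u (S = 115.5): V_u = e^(−0.09)·[0.9767·0.1705 + 0.0233·7.8410] = 0.3192
Node d (S = 89.25): V_d = e^(−0.09)·[0.9767·7.8410 + 0.0233·30.1535] = 7.6413
Node 0 (S = 105): V_0 = e^(−0.09)·[0.9767·0.3192 + 0.0233·7.6413] = 0.4477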